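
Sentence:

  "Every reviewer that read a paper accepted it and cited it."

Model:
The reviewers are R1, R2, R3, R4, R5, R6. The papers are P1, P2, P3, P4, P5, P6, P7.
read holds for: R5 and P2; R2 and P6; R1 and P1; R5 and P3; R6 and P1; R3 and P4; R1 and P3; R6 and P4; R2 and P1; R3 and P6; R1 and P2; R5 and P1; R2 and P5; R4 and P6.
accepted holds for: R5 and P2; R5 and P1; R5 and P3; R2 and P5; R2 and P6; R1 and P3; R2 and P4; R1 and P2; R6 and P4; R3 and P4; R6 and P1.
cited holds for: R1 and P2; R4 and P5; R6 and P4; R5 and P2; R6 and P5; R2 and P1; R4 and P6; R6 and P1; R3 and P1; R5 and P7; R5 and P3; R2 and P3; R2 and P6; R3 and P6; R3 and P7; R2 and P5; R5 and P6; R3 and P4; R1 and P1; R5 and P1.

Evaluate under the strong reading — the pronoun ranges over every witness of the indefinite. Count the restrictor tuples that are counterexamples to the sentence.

"it" takes "a paper" as antecedent — a donkey pronoun bound across the clause boundary.
Strong reading: for every (r,p) with read(r,p), accepted(r,p) ∧ cited(r,p).
Restrictor pairs: (R1,P1) ✗  (R1,P2) ✓  (R1,P3) ✗  (R2,P1) ✗  (R2,P5) ✓  (R2,P6) ✓  (R3,P4) ✓  (R3,P6) ✗  (R4,P6) ✗  (R5,P1) ✓  (R5,P2) ✓  (R5,P3) ✓  (R6,P1) ✓  (R6,P4) ✓
Counterexamples (restrictor pairs failing the scope): 5.

5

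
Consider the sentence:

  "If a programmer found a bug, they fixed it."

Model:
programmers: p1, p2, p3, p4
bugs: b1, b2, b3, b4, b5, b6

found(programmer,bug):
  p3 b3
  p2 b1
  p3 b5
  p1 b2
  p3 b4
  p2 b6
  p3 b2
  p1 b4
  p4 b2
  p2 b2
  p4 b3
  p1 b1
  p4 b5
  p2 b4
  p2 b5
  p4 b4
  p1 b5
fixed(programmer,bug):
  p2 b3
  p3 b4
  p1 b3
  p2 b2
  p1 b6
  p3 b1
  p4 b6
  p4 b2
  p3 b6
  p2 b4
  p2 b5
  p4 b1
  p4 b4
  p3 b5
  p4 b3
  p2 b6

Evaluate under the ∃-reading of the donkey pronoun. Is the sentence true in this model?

False

"it" takes "a bug" as antecedent — a donkey pronoun bound across the clause boundary.
Weak reading: every programmer p with some found-bug has at least one found-bug b such that fixed(p,b).
Per programmer: p1:✗  p2:✓  p3:✓  p4:✓
p1 has no witness among its found-bugs.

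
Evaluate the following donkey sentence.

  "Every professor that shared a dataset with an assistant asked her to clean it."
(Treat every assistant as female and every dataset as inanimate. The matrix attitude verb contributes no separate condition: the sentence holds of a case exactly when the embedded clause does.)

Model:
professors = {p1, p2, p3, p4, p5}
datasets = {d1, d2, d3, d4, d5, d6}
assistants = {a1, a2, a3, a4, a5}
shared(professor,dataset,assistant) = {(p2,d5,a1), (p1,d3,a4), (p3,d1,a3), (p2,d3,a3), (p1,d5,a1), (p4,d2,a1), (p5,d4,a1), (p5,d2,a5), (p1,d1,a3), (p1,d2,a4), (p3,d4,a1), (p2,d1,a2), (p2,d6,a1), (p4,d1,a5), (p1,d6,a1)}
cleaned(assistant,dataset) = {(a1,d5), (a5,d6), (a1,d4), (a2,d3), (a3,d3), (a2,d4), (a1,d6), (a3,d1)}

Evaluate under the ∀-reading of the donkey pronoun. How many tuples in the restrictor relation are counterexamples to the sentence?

6

"her" takes "an assistant" as antecedent and "it" takes "a dataset"; both are donkey pronouns co-varying with the restrictor.
Strong reading: for every (p,d,a) with shared(p,d,a), cleaned(a,d).
Restrictor triples: (p1,d1,a3)→cleaned(a3,d1) ✓  (p1,d2,a4)→cleaned(a4,d2) ✗  (p1,d3,a4)→cleaned(a4,d3) ✗  (p1,d5,a1)→cleaned(a1,d5) ✓  (p1,d6,a1)→cleaned(a1,d6) ✓  (p2,d1,a2)→cleaned(a2,d1) ✗  (p2,d3,a3)→cleaned(a3,d3) ✓  (p2,d5,a1)→cleaned(a1,d5) ✓  (p2,d6,a1)→cleaned(a1,d6) ✓  (p3,d1,a3)→cleaned(a3,d1) ✓  (p3,d4,a1)→cleaned(a1,d4) ✓  (p4,d1,a5)→cleaned(a5,d1) ✗  (p4,d2,a1)→cleaned(a1,d2) ✗  (p5,d2,a5)→cleaned(a5,d2) ✗  (p5,d4,a1)→cleaned(a1,d4) ✓
Counterexamples (restrictor triples failing the scope): 6.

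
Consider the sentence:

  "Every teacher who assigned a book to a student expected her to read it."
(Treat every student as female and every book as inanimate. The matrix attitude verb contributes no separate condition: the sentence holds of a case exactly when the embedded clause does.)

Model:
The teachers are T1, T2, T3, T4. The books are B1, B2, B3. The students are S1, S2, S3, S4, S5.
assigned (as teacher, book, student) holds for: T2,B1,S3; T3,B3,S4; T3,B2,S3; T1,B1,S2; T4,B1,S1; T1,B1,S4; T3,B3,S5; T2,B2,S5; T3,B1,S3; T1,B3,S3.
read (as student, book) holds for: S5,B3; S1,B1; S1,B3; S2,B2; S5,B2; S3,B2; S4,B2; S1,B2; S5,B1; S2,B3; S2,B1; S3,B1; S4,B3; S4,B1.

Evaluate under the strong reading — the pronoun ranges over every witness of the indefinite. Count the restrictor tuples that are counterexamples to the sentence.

1

"her" takes "a student" as antecedent and "it" takes "a book"; both are donkey pronouns co-varying with the restrictor.
Strong reading: for every (t,b,s) with assigned(t,b,s), read(s,b).
Restrictor triples: (T1,B1,S2)→read(S2,B1) ✓  (T1,B1,S4)→read(S4,B1) ✓  (T1,B3,S3)→read(S3,B3) ✗  (T2,B1,S3)→read(S3,B1) ✓  (T2,B2,S5)→read(S5,B2) ✓  (T3,B1,S3)→read(S3,B1) ✓  (T3,B2,S3)→read(S3,B2) ✓  (T3,B3,S4)→read(S4,B3) ✓  (T3,B3,S5)→read(S5,B3) ✓  (T4,B1,S1)→read(S1,B1) ✓
Counterexamples (restrictor triples failing the scope): 1.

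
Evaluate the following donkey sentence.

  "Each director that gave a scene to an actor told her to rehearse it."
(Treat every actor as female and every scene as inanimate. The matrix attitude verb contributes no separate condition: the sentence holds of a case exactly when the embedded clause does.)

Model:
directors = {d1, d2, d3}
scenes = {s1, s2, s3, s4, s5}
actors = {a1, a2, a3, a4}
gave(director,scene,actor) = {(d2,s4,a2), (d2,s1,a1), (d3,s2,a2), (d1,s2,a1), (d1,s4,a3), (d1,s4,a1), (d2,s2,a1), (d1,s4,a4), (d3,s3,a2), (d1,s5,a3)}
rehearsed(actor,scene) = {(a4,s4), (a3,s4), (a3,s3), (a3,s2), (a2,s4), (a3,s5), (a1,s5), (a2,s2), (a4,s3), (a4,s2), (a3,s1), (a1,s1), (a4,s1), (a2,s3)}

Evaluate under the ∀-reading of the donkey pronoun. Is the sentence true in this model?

"her" takes "an actor" as antecedent and "it" takes "a scene"; both are donkey pronouns co-varying with the restrictor.
Strong reading: for every (d,s,a) with gave(d,s,a), rehearsed(a,s).
Restrictor triples: (d1,s2,a1)→rehearsed(a1,s2) ✗  (d1,s4,a1)→rehearsed(a1,s4) ✗  (d1,s4,a3)→rehearsed(a3,s4) ✓  (d1,s4,a4)→rehearsed(a4,s4) ✓  (d1,s5,a3)→rehearsed(a3,s5) ✓  (d2,s1,a1)→rehearsed(a1,s1) ✓  (d2,s2,a1)→rehearsed(a1,s2) ✗  (d2,s4,a2)→rehearsed(a2,s4) ✓  (d3,s2,a2)→rehearsed(a2,s2) ✓  (d3,s3,a2)→rehearsed(a2,s3) ✓
Counterexample: (d1,s2,a1) — rehearsed(a1,s2) does not hold.

False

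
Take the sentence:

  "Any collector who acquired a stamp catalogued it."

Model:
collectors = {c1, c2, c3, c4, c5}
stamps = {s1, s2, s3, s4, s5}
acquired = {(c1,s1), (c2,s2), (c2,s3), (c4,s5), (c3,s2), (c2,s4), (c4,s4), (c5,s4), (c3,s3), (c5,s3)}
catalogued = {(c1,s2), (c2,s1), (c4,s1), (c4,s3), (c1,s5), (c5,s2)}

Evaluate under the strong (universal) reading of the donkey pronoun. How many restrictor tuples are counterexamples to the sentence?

10

"it" takes "a stamp" as antecedent — a donkey pronoun bound across the clause boundary.
Strong reading: for every (c,s) with acquired(c,s), catalogued(c,s).
Restrictor pairs: (c1,s1) ✗  (c2,s2) ✗  (c2,s3) ✗  (c2,s4) ✗  (c3,s2) ✗  (c3,s3) ✗  (c4,s4) ✗  (c4,s5) ✗  (c5,s3) ✗  (c5,s4) ✗
Counterexamples (restrictor pairs failing the scope): 10.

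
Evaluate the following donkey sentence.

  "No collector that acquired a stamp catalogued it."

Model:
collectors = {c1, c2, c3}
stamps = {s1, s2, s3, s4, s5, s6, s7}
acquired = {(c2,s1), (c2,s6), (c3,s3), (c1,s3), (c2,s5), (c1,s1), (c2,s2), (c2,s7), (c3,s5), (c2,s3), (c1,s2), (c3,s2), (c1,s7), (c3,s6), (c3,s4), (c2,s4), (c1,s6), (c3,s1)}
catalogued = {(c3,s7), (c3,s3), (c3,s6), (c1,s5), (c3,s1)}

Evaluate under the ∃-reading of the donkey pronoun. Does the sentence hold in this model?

False

"it" takes "a stamp" as antecedent — a donkey pronoun bound across the clause boundary.
Truth condition: for no (c,s) with acquired(c,s) does catalogued(c,s) hold.
Restrictor pairs — does the scope hold? (c1,s1):fails  (c1,s2):fails  (c1,s3):fails  (c1,s6):fails  (c1,s7):fails  (c2,s1):fails  (c2,s2):fails  (c2,s3):fails  (c2,s4):fails  (c2,s5):fails  (c2,s6):fails  (c2,s7):fails  (c3,s1):holds  (c3,s2):fails  (c3,s3):holds  (c3,s4):fails  (c3,s5):fails  (c3,s6):holds
Scope holds for 3 pair(s), so the sentence is false.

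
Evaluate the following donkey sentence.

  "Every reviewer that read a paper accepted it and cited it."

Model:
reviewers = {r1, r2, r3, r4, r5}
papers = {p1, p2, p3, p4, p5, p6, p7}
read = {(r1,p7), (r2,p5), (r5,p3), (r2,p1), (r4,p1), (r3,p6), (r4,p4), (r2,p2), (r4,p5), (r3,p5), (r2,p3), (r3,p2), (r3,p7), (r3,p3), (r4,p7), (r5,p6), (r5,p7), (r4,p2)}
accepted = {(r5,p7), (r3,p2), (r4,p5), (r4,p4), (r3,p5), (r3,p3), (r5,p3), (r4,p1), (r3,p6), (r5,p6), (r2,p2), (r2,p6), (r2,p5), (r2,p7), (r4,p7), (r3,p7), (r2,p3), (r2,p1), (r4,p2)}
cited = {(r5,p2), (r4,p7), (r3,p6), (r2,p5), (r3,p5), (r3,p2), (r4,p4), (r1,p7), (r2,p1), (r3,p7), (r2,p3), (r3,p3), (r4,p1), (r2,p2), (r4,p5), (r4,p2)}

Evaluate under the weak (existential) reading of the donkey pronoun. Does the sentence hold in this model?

"it" takes "a paper" as antecedent — a donkey pronoun bound across the clause boundary.
Weak reading: every reviewer r with some read-paper has at least one read-paper p such that accepted(r,p) ∧ cited(r,p).
Per reviewer: r1:✗  r2:✓  r3:✓  r4:✓  r5:✗
r1 has no witness among its read-papers.

False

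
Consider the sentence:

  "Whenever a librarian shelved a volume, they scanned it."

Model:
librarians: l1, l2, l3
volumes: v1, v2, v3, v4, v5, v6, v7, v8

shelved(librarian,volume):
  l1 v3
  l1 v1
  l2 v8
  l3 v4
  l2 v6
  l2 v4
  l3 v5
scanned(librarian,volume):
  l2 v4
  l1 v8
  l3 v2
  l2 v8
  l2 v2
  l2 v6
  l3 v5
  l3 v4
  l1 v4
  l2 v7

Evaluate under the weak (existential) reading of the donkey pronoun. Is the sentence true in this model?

"it" takes "a volume" as antecedent — a donkey pronoun bound across the clause boundary.
Weak reading: every librarian l with some shelved-volume has at least one shelved-volume v such that scanned(l,v).
Per librarian: l1:✗  l2:✓  l3:✓
l1 has no witness among its shelved-volumes.

False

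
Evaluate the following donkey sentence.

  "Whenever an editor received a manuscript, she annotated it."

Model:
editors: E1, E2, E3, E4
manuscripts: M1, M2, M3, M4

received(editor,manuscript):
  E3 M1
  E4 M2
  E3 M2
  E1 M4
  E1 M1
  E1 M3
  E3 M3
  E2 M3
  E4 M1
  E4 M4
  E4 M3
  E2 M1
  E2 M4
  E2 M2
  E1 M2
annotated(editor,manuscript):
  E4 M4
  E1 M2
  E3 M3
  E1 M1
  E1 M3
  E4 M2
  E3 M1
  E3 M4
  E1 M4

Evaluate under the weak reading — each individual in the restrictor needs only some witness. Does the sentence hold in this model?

False

"it" takes "a manuscript" as antecedent — a donkey pronoun bound across the clause boundary.
Weak reading: every editor e with some received-manuscript has at least one received-manuscript m such that annotated(e,m).
Per editor: E1:✓  E2:✗  E3:✓  E4:✓
E2 has no witness among its received-manuscripts.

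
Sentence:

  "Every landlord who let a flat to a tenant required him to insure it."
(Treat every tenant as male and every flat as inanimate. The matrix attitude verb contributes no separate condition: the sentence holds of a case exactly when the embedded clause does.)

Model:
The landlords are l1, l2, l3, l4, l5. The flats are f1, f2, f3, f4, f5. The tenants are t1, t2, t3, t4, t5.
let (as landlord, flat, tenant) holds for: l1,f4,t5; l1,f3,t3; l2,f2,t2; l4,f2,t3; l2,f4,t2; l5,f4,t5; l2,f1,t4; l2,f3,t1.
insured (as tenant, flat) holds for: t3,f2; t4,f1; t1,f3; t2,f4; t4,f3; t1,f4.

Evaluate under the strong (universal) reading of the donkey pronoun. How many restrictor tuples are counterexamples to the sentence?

4

"him" takes "a tenant" as antecedent and "it" takes "a flat"; both are donkey pronouns co-varying with the restrictor.
Strong reading: for every (l,f,t) with let(l,f,t), insured(t,f).
Restrictor triples: (l1,f3,t3)→insured(t3,f3) ✗  (l1,f4,t5)→insured(t5,f4) ✗  (l2,f1,t4)→insured(t4,f1) ✓  (l2,f2,t2)→insured(t2,f2) ✗  (l2,f3,t1)→insured(t1,f3) ✓  (l2,f4,t2)→insured(t2,f4) ✓  (l4,f2,t3)→insured(t3,f2) ✓  (l5,f4,t5)→insured(t5,f4) ✗
Counterexamples (restrictor triples failing the scope): 4.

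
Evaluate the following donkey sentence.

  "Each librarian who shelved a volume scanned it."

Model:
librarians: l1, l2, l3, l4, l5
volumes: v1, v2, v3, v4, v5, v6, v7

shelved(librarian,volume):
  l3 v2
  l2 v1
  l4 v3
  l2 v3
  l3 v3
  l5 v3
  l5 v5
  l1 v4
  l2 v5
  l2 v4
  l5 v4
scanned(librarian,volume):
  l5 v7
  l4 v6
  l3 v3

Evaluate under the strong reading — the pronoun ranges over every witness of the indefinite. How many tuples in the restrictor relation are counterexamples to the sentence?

"it" takes "a volume" as antecedent — a donkey pronoun bound across the clause boundary.
Strong reading: for every (l,v) with shelved(l,v), scanned(l,v).
Restrictor pairs: (l1,v4) ✗  (l2,v1) ✗  (l2,v3) ✗  (l2,v4) ✗  (l2,v5) ✗  (l3,v2) ✗  (l3,v3) ✓  (l4,v3) ✗  (l5,v3) ✗  (l5,v4) ✗  (l5,v5) ✗
Counterexamples (restrictor pairs failing the scope): 10.

10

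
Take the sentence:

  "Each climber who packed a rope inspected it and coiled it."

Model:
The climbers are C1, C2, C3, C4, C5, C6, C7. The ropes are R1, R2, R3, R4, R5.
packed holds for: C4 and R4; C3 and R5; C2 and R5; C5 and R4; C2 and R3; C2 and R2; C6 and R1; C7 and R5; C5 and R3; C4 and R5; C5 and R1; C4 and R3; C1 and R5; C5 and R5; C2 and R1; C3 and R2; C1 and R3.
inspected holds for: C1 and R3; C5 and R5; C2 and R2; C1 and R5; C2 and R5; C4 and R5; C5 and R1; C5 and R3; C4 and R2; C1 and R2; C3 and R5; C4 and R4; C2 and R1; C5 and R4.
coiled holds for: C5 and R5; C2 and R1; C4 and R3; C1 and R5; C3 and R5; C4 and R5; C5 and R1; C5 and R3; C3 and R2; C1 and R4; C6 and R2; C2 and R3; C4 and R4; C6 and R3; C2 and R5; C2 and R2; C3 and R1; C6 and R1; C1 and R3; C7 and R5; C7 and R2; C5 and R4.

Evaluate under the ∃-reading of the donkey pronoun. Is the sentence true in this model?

False

"it" takes "a rope" as antecedent — a donkey pronoun bound across the clause boundary.
Weak reading: every climber c with some packed-rope has at least one packed-rope r such that inspected(c,r) ∧ coiled(c,r).
Per climber: C1:✓  C2:✓  C3:✓  C4:✓  C5:✓  C6:✗  C7:✗
C6 has no witness among its packed-ropes.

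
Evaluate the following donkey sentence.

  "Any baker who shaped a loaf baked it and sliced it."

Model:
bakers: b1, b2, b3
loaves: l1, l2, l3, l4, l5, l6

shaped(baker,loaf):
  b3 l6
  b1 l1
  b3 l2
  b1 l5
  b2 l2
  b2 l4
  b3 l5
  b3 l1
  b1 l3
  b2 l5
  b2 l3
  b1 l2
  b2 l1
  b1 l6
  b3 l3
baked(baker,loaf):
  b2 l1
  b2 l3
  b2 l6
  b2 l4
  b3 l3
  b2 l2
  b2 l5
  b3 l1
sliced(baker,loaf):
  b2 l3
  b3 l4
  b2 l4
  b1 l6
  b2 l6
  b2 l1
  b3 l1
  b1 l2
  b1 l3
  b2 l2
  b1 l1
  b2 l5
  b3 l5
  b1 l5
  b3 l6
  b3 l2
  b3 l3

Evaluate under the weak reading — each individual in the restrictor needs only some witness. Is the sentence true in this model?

"it" takes "a loaf" as antecedent — a donkey pronoun bound across the clause boundary.
Weak reading: every baker b with some shaped-loaf has at least one shaped-loaf l such that baked(b,l) ∧ sliced(b,l).
Per baker: b1:✗  b2:✓  b3:✓
b1 has no witness among its shaped-loaves.

False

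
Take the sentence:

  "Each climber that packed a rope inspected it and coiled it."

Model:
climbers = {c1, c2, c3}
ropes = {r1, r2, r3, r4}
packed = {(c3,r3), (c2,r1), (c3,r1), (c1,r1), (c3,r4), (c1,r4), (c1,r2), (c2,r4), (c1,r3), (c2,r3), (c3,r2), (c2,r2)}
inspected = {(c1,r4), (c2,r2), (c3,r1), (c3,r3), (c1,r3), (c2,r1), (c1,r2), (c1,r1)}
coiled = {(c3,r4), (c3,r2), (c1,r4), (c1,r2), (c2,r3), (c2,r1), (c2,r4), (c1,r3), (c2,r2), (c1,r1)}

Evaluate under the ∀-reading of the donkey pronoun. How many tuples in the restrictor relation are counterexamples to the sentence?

6

"it" takes "a rope" as antecedent — a donkey pronoun bound across the clause boundary.
Strong reading: for every (c,r) with packed(c,r), inspected(c,r) ∧ coiled(c,r).
Restrictor pairs: (c1,r1) ✓  (c1,r2) ✓  (c1,r3) ✓  (c1,r4) ✓  (c2,r1) ✓  (c2,r2) ✓  (c2,r3) ✗  (c2,r4) ✗  (c3,r1) ✗  (c3,r2) ✗  (c3,r3) ✗  (c3,r4) ✗
Counterexamples (restrictor pairs failing the scope): 6.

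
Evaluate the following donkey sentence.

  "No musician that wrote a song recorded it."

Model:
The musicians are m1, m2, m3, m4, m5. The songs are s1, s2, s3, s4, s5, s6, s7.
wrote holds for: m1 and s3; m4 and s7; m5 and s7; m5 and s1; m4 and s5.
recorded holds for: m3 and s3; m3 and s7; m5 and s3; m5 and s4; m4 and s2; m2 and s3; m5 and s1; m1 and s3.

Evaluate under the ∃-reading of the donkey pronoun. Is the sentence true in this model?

"it" takes "a song" as antecedent — a donkey pronoun bound across the clause boundary.
Truth condition: for no (m,s) with wrote(m,s) does recorded(m,s) hold.
Restrictor pairs — does the scope hold? (m1,s3):holds  (m4,s5):fails  (m4,s7):fails  (m5,s1):holds  (m5,s7):fails
Scope holds for 2 pair(s), so the sentence is false.

False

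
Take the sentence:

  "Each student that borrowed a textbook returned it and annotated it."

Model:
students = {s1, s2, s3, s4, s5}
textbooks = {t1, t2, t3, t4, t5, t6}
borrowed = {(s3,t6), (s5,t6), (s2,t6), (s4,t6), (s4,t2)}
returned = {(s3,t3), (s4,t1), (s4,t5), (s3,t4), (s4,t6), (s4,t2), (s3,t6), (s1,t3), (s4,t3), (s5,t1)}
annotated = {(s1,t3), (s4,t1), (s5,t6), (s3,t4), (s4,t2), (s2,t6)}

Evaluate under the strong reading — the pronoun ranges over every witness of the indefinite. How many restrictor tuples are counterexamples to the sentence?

4

"it" takes "a textbook" as antecedent — a donkey pronoun bound across the clause boundary.
Strong reading: for every (s,t) with borrowed(s,t), returned(s,t) ∧ annotated(s,t).
Restrictor pairs: (s2,t6) ✗  (s3,t6) ✗  (s4,t2) ✓  (s4,t6) ✗  (s5,t6) ✗
Counterexamples (restrictor pairs failing the scope): 4.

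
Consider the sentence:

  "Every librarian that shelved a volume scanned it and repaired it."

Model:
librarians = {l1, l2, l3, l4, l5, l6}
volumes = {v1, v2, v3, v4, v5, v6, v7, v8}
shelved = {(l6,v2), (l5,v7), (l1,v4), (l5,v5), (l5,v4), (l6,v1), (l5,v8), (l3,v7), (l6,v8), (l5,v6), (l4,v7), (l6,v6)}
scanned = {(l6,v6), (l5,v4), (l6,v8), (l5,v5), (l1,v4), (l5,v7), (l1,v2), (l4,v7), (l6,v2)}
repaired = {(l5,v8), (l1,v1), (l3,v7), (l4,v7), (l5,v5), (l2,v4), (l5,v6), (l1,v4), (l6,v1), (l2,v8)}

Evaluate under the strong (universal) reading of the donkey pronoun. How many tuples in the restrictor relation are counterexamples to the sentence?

"it" takes "a volume" as antecedent — a donkey pronoun bound across the clause boundary.
Strong reading: for every (l,v) with shelved(l,v), scanned(l,v) ∧ repaired(l,v).
Restrictor pairs: (l1,v4) ✓  (l3,v7) ✗  (l4,v7) ✓  (l5,v4) ✗  (l5,v5) ✓  (l5,v6) ✗  (l5,v7) ✗  (l5,v8) ✗  (l6,v1) ✗  (l6,v2) ✗  (l6,v6) ✗  (l6,v8) ✗
Counterexamples (restrictor pairs failing the scope): 9.

9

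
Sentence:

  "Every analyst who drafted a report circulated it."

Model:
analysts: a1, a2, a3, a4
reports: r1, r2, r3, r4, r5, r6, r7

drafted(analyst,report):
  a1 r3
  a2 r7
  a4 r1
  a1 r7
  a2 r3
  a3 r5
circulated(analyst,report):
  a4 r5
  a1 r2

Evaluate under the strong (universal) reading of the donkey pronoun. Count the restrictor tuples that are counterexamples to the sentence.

6

"it" takes "a report" as antecedent — a donkey pronoun bound across the clause boundary.
Strong reading: for every (a,r) with drafted(a,r), circulated(a,r).
Restrictor pairs: (a1,r3) ✗  (a1,r7) ✗  (a2,r3) ✗  (a2,r7) ✗  (a3,r5) ✗  (a4,r1) ✗
Counterexamples (restrictor pairs failing the scope): 6.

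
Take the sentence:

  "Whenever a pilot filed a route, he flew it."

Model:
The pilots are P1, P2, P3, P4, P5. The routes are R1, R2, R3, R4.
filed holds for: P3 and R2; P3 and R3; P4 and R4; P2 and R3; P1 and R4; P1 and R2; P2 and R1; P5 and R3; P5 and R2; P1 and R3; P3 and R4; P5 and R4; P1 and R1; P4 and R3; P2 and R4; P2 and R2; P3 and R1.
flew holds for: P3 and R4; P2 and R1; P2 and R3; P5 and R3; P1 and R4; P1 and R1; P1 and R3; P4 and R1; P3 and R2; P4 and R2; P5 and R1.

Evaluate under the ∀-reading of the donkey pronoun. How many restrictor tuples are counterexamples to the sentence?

9

"it" takes "a route" as antecedent — a donkey pronoun bound across the clause boundary.
Strong reading: for every (p,r) with filed(p,r), flew(p,r).
Restrictor pairs: (P1,R1) ✓  (P1,R2) ✗  (P1,R3) ✓  (P1,R4) ✓  (P2,R1) ✓  (P2,R2) ✗  (P2,R3) ✓  (P2,R4) ✗  (P3,R1) ✗  (P3,R2) ✓  (P3,R3) ✗  (P3,R4) ✓  (P4,R3) ✗  (P4,R4) ✗  (P5,R2) ✗  (P5,R3) ✓  (P5,R4) ✗
Counterexamples (restrictor pairs failing the scope): 9.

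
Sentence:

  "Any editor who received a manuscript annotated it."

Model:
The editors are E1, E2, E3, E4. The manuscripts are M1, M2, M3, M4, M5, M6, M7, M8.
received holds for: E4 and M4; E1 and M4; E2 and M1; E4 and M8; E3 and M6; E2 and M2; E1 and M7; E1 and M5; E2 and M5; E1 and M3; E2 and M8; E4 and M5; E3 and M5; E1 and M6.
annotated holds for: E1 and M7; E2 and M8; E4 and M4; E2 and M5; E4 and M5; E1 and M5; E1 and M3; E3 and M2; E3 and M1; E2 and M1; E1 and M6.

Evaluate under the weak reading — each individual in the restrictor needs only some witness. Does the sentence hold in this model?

"it" takes "a manuscript" as antecedent — a donkey pronoun bound across the clause boundary.
Weak reading: every editor e with some received-manuscript has at least one received-manuscript m such that annotated(e,m).
Per editor: E1:✓  E2:✓  E3:✗  E4:✓
E3 has no witness among its received-manuscripts.

False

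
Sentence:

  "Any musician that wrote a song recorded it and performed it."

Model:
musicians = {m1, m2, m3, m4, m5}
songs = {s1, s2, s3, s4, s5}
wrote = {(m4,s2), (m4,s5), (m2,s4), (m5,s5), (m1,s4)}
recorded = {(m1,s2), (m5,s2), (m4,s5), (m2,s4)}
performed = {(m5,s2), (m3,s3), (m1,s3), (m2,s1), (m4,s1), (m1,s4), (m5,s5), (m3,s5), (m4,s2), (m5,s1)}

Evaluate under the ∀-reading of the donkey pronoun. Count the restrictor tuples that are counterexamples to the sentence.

5

"it" takes "a song" as antecedent — a donkey pronoun bound across the clause boundary.
Strong reading: for every (m,s) with wrote(m,s), recorded(m,s) ∧ performed(m,s).
Restrictor pairs: (m1,s4) ✗  (m2,s4) ✗  (m4,s2) ✗  (m4,s5) ✗  (m5,s5) ✗
Counterexamples (restrictor pairs failing the scope): 5.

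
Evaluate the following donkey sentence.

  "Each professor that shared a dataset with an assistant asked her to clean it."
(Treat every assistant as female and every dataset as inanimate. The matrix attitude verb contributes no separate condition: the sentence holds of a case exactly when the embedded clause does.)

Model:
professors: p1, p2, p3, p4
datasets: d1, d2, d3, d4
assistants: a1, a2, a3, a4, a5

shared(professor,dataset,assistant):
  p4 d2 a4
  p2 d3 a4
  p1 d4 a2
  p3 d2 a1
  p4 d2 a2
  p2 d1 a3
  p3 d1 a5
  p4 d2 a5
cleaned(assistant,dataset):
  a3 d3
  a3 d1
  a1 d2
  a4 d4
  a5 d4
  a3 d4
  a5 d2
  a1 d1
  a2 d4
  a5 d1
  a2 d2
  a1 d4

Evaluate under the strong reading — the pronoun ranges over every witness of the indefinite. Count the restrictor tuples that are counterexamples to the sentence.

"her" takes "an assistant" as antecedent and "it" takes "a dataset"; both are donkey pronouns co-varying with the restrictor.
Strong reading: for every (p,d,a) with shared(p,d,a), cleaned(a,d).
Restrictor triples: (p1,d4,a2)→cleaned(a2,d4) ✓  (p2,d1,a3)→cleaned(a3,d1) ✓  (p2,d3,a4)→cleaned(a4,d3) ✗  (p3,d1,a5)→cleaned(a5,d1) ✓  (p3,d2,a1)→cleaned(a1,d2) ✓  (p4,d2,a2)→cleaned(a2,d2) ✓  (p4,d2,a4)→cleaned(a4,d2) ✗  (p4,d2,a5)→cleaned(a5,d2) ✓
Counterexamples (restrictor triples failing the scope): 2.

2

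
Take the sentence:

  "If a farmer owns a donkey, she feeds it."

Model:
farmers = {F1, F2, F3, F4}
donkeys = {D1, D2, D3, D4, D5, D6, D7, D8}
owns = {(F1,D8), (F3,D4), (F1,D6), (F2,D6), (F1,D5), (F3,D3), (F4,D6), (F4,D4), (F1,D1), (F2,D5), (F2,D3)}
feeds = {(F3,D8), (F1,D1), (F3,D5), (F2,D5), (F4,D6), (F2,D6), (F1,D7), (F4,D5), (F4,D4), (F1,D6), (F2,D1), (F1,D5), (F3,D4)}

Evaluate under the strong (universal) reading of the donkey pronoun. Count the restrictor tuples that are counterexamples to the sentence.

"it" takes "a donkey" as antecedent — a donkey pronoun bound across the clause boundary.
Strong reading: for every (f,d) with owns(f,d), feeds(f,d).
Restrictor pairs: (F1,D1) ✓  (F1,D5) ✓  (F1,D6) ✓  (F1,D8) ✗  (F2,D3) ✗  (F2,D5) ✓  (F2,D6) ✓  (F3,D3) ✗  (F3,D4) ✓  (F4,D4) ✓  (F4,D6) ✓
Counterexamples (restrictor pairs failing the scope): 3.

3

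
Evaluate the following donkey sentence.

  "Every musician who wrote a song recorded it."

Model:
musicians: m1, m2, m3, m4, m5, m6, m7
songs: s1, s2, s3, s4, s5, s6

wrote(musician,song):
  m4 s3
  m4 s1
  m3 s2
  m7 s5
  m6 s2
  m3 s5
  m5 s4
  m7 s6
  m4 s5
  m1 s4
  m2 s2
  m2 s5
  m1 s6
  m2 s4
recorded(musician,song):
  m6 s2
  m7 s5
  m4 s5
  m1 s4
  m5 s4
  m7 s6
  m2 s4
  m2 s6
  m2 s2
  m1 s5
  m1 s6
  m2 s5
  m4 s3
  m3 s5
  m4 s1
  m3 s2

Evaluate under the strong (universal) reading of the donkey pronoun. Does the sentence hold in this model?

True

"it" takes "a song" as antecedent — a donkey pronoun bound across the clause boundary.
Strong reading: for every (m,s) with wrote(m,s), recorded(m,s).
Restrictor pairs: (m1,s4) ✓  (m1,s6) ✓  (m2,s2) ✓  (m2,s4) ✓  (m2,s5) ✓  (m3,s2) ✓  (m3,s5) ✓  (m4,s1) ✓  (m4,s3) ✓  (m4,s5) ✓  (m5,s4) ✓  (m6,s2) ✓  (m7,s5) ✓  (m7,s6) ✓
Every restrictor pair satisfies the scope.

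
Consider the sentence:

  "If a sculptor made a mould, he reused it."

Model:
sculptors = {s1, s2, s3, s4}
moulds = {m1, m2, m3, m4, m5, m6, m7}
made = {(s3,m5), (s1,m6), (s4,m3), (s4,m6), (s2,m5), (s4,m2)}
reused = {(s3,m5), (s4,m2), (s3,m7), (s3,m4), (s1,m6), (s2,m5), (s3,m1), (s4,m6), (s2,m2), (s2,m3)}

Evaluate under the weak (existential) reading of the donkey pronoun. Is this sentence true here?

True

"it" takes "a mould" as antecedent — a donkey pronoun bound across the clause boundary.
Weak reading: every sculptor s with some made-mould has at least one made-mould m such that reused(s,m).
Per sculptor: s1:✓  s2:✓  s3:✓  s4:✓
Every sculptor in the restrictor has a witness.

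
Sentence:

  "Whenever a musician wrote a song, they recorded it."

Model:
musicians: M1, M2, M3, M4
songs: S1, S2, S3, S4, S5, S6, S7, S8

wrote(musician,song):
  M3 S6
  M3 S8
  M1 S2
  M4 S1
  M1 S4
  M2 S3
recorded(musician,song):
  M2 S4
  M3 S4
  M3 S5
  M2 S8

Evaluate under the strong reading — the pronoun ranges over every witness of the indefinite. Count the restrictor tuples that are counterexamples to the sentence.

"it" takes "a song" as antecedent — a donkey pronoun bound across the clause boundary.
Strong reading: for every (m,s) with wrote(m,s), recorded(m,s).
Restrictor pairs: (M1,S2) ✗  (M1,S4) ✗  (M2,S3) ✗  (M3,S6) ✗  (M3,S8) ✗  (M4,S1) ✗
Counterexamples (restrictor pairs failing the scope): 6.

6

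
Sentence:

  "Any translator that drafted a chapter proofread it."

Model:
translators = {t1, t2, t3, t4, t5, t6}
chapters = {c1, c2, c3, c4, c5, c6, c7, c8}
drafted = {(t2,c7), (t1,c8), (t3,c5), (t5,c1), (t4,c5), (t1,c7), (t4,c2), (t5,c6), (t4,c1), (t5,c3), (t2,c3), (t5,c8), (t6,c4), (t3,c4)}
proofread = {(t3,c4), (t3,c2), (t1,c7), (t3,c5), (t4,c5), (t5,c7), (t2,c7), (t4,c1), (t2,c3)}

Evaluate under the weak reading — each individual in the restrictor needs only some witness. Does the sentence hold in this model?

"it" takes "a chapter" as antecedent — a donkey pronoun bound across the clause boundary.
Weak reading: every translator t with some drafted-chapter has at least one drafted-chapter c such that proofread(t,c).
Per translator: t1:✓  t2:✓  t3:✓  t4:✓  t5:✗  t6:✗
t5 has no witness among its drafted-chapters.

False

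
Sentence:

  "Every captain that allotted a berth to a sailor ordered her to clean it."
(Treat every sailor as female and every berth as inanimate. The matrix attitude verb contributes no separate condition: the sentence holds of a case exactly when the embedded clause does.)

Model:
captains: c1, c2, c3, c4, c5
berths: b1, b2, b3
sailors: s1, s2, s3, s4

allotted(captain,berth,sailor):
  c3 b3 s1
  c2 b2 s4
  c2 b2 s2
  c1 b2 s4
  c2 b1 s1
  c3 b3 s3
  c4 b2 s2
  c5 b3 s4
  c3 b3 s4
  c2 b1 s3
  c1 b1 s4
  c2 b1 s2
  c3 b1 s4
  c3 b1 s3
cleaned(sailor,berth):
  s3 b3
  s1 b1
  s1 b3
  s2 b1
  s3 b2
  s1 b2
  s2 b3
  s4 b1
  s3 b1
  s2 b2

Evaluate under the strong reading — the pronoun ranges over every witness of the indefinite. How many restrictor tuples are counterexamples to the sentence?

4

"her" takes "a sailor" as antecedent and "it" takes "a berth"; both are donkey pronouns co-varying with the restrictor.
Strong reading: for every (c,b,s) with allotted(c,b,s), cleaned(s,b).
Restrictor triples: (c1,b1,s4)→cleaned(s4,b1) ✓  (c1,b2,s4)→cleaned(s4,b2) ✗  (c2,b1,s1)→cleaned(s1,b1) ✓  (c2,b1,s2)→cleaned(s2,b1) ✓  (c2,b1,s3)→cleaned(s3,b1) ✓  (c2,b2,s2)→cleaned(s2,b2) ✓  (c2,b2,s4)→cleaned(s4,b2) ✗  (c3,b1,s3)→cleaned(s3,b1) ✓  (c3,b1,s4)→cleaned(s4,b1) ✓  (c3,b3,s1)→cleaned(s1,b3) ✓  (c3,b3,s3)→cleaned(s3,b3) ✓  (c3,b3,s4)→cleaned(s4,b3) ✗  (c4,b2,s2)→cleaned(s2,b2) ✓  (c5,b3,s4)→cleaned(s4,b3) ✗
Counterexamples (restrictor triples failing the scope): 4.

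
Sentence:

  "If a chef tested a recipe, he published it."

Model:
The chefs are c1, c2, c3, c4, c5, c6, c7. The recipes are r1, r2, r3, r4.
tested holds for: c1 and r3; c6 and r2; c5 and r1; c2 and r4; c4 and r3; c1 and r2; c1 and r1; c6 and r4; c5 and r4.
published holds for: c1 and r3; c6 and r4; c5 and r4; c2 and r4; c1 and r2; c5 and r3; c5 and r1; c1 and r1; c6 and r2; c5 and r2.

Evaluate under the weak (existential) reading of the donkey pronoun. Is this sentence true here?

"it" takes "a recipe" as antecedent — a donkey pronoun bound across the clause boundary.
Weak reading: every chef c with some tested-recipe has at least one tested-recipe r such that published(c,r).
Per chef: c1:✓  c2:✓  c4:✗  c5:✓  c6:✓
c4 has no witness among its tested-recipes.

False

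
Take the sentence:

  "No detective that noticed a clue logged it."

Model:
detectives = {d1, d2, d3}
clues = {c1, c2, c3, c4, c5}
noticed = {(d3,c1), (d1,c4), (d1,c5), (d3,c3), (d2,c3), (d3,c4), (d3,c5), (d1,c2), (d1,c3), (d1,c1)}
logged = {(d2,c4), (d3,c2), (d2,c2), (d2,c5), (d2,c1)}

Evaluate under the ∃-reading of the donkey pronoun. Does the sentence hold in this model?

True

"it" takes "a clue" as antecedent — a donkey pronoun bound across the clause boundary.
Truth condition: for no (d,c) with noticed(d,c) does logged(d,c) hold.
Restrictor pairs — does the scope hold? (d1,c1):fails  (d1,c2):fails  (d1,c3):fails  (d1,c4):fails  (d1,c5):fails  (d2,c3):fails  (d3,c1):fails  (d3,c3):fails  (d3,c4):fails  (d3,c5):fails
Scope holds for no restrictor pair, so the sentence is true.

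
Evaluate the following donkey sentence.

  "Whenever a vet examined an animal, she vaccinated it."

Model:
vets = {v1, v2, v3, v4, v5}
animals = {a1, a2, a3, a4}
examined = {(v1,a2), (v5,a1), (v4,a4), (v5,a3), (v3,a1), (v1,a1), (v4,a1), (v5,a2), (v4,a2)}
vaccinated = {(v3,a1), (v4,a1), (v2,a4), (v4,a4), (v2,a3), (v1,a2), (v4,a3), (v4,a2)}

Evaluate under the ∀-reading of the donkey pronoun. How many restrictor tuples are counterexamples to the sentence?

"it" takes "an animal" as antecedent — a donkey pronoun bound across the clause boundary.
Strong reading: for every (v,a) with examined(v,a), vaccinated(v,a).
Restrictor pairs: (v1,a1) ✗  (v1,a2) ✓  (v3,a1) ✓  (v4,a1) ✓  (v4,a2) ✓  (v4,a4) ✓  (v5,a1) ✗  (v5,a2) ✗  (v5,a3) ✗
Counterexamples (restrictor pairs failing the scope): 4.

4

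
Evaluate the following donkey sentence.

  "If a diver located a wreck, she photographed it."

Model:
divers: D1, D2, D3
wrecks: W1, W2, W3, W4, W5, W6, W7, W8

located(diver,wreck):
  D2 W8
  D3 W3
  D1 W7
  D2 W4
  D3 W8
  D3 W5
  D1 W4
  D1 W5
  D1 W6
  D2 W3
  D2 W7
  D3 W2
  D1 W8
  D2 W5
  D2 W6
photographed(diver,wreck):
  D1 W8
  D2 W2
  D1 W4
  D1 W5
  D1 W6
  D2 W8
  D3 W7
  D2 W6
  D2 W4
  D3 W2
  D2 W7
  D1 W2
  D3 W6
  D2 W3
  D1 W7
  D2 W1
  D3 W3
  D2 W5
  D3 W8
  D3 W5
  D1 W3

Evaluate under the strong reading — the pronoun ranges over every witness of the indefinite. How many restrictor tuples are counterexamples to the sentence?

"it" takes "a wreck" as antecedent — a donkey pronoun bound across the clause boundary.
Strong reading: for every (d,w) with located(d,w), photographed(d,w).
Restrictor pairs: (D1,W4) ✓  (D1,W5) ✓  (D1,W6) ✓  (D1,W7) ✓  (D1,W8) ✓  (D2,W3) ✓  (D2,W4) ✓  (D2,W5) ✓  (D2,W6) ✓  (D2,W7) ✓  (D2,W8) ✓  (D3,W2) ✓  (D3,W3) ✓  (D3,W5) ✓  (D3,W8) ✓
Counterexamples (restrictor pairs failing the scope): 0.

0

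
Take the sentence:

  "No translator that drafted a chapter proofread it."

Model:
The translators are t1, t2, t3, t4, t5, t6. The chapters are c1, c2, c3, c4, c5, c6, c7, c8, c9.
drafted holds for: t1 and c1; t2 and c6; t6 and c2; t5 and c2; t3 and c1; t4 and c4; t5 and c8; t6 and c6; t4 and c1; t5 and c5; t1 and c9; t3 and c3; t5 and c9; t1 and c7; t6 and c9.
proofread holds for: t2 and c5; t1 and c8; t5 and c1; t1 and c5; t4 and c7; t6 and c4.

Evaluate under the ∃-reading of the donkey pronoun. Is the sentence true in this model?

True

"it" takes "a chapter" as antecedent — a donkey pronoun bound across the clause boundary.
Truth condition: for no (t,c) with drafted(t,c) does proofread(t,c) hold.
Restrictor pairs — does the scope hold? (t1,c1):fails  (t1,c7):fails  (t1,c9):fails  (t2,c6):fails  (t3,c1):fails  (t3,c3):fails  (t4,c1):fails  (t4,c4):fails  (t5,c2):fails  (t5,c5):fails  (t5,c8):fails  (t5,c9):fails  (t6,c2):fails  (t6,c6):fails  (t6,c9):fails
Scope holds for no restrictor pair, so the sentence is true.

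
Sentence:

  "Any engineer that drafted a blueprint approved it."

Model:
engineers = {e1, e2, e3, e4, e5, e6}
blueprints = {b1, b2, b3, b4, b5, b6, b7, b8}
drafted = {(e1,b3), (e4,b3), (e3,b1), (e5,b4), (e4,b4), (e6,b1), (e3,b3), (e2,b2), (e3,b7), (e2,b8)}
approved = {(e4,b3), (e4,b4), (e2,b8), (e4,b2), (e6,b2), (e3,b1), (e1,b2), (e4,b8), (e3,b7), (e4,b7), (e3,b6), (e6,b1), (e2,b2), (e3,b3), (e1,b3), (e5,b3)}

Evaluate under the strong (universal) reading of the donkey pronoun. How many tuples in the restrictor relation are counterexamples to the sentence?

1

"it" takes "a blueprint" as antecedent — a donkey pronoun bound across the clause boundary.
Strong reading: for every (e,b) with drafted(e,b), approved(e,b).
Restrictor pairs: (e1,b3) ✓  (e2,b2) ✓  (e2,b8) ✓  (e3,b1) ✓  (e3,b3) ✓  (e3,b7) ✓  (e4,b3) ✓  (e4,b4) ✓  (e5,b4) ✗  (e6,b1) ✓
Counterexamples (restrictor pairs failing the scope): 1.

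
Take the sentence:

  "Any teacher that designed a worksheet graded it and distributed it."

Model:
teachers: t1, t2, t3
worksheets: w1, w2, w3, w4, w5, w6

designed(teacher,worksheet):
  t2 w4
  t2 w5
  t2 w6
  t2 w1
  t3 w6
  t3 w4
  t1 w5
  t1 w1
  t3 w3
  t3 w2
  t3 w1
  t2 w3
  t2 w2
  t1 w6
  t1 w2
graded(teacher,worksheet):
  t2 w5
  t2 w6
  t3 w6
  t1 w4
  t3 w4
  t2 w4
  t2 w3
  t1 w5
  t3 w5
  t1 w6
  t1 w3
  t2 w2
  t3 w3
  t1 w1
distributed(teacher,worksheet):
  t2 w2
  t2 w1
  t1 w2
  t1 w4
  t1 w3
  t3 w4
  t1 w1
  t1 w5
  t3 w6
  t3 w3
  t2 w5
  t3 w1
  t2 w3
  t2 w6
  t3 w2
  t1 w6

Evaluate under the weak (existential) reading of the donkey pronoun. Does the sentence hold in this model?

True

"it" takes "a worksheet" as antecedent — a donkey pronoun bound across the clause boundary.
Weak reading: every teacher t with some designed-worksheet has at least one designed-worksheet w such that graded(t,w) ∧ distributed(t,w).
Per teacher: t1:✓  t2:✓  t3:✓
Every teacher in the restrictor has a witness.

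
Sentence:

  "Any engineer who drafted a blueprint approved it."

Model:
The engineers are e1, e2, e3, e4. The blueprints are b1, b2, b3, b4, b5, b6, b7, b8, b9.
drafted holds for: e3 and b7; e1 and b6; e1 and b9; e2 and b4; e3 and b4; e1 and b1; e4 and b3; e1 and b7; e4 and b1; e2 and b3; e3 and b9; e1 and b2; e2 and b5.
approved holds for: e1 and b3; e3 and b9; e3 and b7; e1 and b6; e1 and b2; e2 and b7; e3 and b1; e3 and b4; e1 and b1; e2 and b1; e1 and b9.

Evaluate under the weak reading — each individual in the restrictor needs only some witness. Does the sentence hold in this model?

"it" takes "a blueprint" as antecedent — a donkey pronoun bound across the clause boundary.
Weak reading: every engineer e with some drafted-blueprint has at least one drafted-blueprint b such that approved(e,b).
Per engineer: e1:✓  e2:✗  e3:✓  e4:✗
e2 has no witness among its drafted-blueprints.

False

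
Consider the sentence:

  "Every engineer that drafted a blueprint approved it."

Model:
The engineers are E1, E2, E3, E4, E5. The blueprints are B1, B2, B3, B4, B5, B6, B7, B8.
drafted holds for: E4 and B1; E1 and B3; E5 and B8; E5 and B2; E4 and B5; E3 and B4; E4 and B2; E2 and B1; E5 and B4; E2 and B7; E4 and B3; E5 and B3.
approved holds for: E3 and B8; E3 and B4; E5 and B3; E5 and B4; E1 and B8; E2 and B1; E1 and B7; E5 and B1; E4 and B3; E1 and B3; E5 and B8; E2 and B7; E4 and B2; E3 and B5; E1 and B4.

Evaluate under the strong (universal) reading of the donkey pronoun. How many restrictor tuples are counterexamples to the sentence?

"it" takes "a blueprint" as antecedent — a donkey pronoun bound across the clause boundary.
Strong reading: for every (e,b) with drafted(e,b), approved(e,b).
Restrictor pairs: (E1,B3) ✓  (E2,B1) ✓  (E2,B7) ✓  (E3,B4) ✓  (E4,B1) ✗  (E4,B2) ✓  (E4,B3) ✓  (E4,B5) ✗  (E5,B2) ✗  (E5,B3) ✓  (E5,B4) ✓  (E5,B8) ✓
Counterexamples (restrictor pairs failing the scope): 3.

3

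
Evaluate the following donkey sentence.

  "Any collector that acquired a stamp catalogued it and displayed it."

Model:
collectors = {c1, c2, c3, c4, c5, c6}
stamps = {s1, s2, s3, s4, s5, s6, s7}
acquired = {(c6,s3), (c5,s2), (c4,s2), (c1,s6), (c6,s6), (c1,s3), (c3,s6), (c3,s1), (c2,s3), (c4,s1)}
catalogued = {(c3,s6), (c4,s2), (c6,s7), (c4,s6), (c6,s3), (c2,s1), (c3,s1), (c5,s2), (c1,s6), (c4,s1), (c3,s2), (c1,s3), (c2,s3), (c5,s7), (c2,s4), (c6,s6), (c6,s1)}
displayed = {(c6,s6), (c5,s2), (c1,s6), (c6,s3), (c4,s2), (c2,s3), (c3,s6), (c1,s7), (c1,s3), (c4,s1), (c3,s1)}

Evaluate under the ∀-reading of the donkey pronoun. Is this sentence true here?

"it" takes "a stamp" as antecedent — a donkey pronoun bound across the clause boundary.
Strong reading: for every (c,s) with acquired(c,s), catalogued(c,s) ∧ displayed(c,s).
Restrictor pairs: (c1,s3) ✓  (c1,s6) ✓  (c2,s3) ✓  (c3,s1) ✓  (c3,s6) ✓  (c4,s1) ✓  (c4,s2) ✓  (c5,s2) ✓  (c6,s3) ✓  (c6,s6) ✓
Every restrictor pair satisfies the scope.

True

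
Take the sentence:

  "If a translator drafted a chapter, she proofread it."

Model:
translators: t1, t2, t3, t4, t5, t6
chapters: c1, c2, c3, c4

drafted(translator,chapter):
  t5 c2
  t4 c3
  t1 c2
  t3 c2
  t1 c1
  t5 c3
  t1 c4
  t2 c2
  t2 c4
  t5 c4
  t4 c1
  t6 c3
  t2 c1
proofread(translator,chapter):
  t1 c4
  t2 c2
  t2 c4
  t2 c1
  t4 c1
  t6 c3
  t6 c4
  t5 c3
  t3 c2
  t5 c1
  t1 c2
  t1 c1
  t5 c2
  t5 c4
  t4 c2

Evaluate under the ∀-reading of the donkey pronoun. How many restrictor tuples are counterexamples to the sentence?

1

"it" takes "a chapter" as antecedent — a donkey pronoun bound across the clause boundary.
Strong reading: for every (t,c) with drafted(t,c), proofread(t,c).
Restrictor pairs: (t1,c1) ✓  (t1,c2) ✓  (t1,c4) ✓  (t2,c1) ✓  (t2,c2) ✓  (t2,c4) ✓  (t3,c2) ✓  (t4,c1) ✓  (t4,c3) ✗  (t5,c2) ✓  (t5,c3) ✓  (t5,c4) ✓  (t6,c3) ✓
Counterexamples (restrictor pairs failing the scope): 1.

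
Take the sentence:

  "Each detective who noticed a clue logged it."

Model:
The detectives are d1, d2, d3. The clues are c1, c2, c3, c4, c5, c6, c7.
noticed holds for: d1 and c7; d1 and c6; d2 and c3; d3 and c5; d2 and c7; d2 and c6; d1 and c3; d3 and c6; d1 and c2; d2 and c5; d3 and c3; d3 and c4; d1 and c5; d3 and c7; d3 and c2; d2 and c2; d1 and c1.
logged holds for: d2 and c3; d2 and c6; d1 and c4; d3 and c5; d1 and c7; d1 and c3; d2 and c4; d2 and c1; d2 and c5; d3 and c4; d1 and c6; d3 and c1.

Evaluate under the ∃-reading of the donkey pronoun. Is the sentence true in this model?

True

"it" takes "a clue" as antecedent — a donkey pronoun bound across the clause boundary.
Weak reading: every detective d with some noticed-clue has at least one noticed-clue c such that logged(d,c).
Per detective: d1:✓  d2:✓  d3:✓
Every detective in the restrictor has a witness.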